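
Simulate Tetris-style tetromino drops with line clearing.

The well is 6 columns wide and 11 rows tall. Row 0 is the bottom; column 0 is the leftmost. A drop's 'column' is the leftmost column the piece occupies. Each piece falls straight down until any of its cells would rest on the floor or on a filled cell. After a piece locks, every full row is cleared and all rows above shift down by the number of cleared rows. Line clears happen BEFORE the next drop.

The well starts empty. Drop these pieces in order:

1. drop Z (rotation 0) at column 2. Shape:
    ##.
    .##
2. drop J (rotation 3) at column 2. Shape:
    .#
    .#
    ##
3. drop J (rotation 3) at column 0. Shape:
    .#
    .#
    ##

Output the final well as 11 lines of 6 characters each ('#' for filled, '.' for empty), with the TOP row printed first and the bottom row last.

Answer: ......
......
......
......
......
......
...#..
...#..
.###..
.###..
##.##.

Derivation:
Drop 1: Z rot0 at col 2 lands with bottom-row=0; cleared 0 line(s) (total 0); column heights now [0 0 2 2 1 0], max=2
Drop 2: J rot3 at col 2 lands with bottom-row=2; cleared 0 line(s) (total 0); column heights now [0 0 3 5 1 0], max=5
Drop 3: J rot3 at col 0 lands with bottom-row=0; cleared 0 line(s) (total 0); column heights now [1 3 3 5 1 0], max=5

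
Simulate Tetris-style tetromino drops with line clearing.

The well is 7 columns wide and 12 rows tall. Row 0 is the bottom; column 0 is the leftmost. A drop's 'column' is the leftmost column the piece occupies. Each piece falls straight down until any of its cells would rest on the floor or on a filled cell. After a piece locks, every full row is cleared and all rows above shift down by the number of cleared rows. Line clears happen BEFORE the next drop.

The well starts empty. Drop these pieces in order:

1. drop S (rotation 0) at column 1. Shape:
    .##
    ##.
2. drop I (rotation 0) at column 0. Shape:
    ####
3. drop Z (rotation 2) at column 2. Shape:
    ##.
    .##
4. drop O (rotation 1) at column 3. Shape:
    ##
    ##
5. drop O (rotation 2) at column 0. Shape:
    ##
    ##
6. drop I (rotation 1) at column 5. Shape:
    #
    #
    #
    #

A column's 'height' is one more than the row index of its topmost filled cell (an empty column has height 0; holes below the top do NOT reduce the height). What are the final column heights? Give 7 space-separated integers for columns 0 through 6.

Drop 1: S rot0 at col 1 lands with bottom-row=0; cleared 0 line(s) (total 0); column heights now [0 1 2 2 0 0 0], max=2
Drop 2: I rot0 at col 0 lands with bottom-row=2; cleared 0 line(s) (total 0); column heights now [3 3 3 3 0 0 0], max=3
Drop 3: Z rot2 at col 2 lands with bottom-row=3; cleared 0 line(s) (total 0); column heights now [3 3 5 5 4 0 0], max=5
Drop 4: O rot1 at col 3 lands with bottom-row=5; cleared 0 line(s) (total 0); column heights now [3 3 5 7 7 0 0], max=7
Drop 5: O rot2 at col 0 lands with bottom-row=3; cleared 0 line(s) (total 0); column heights now [5 5 5 7 7 0 0], max=7
Drop 6: I rot1 at col 5 lands with bottom-row=0; cleared 0 line(s) (total 0); column heights now [5 5 5 7 7 4 0], max=7

Answer: 5 5 5 7 7 4 0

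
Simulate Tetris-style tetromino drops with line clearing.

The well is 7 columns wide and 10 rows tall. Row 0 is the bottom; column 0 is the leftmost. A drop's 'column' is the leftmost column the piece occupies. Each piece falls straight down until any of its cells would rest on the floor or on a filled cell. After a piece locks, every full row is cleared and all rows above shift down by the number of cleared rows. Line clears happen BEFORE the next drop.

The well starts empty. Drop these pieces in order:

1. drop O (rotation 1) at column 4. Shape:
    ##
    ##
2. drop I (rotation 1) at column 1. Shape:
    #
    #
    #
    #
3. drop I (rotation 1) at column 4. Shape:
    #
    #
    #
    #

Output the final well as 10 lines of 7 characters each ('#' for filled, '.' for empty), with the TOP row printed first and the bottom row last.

Answer: .......
.......
.......
.......
....#..
....#..
.#..#..
.#..#..
.#..##.
.#..##.

Derivation:
Drop 1: O rot1 at col 4 lands with bottom-row=0; cleared 0 line(s) (total 0); column heights now [0 0 0 0 2 2 0], max=2
Drop 2: I rot1 at col 1 lands with bottom-row=0; cleared 0 line(s) (total 0); column heights now [0 4 0 0 2 2 0], max=4
Drop 3: I rot1 at col 4 lands with bottom-row=2; cleared 0 line(s) (total 0); column heights now [0 4 0 0 6 2 0], max=6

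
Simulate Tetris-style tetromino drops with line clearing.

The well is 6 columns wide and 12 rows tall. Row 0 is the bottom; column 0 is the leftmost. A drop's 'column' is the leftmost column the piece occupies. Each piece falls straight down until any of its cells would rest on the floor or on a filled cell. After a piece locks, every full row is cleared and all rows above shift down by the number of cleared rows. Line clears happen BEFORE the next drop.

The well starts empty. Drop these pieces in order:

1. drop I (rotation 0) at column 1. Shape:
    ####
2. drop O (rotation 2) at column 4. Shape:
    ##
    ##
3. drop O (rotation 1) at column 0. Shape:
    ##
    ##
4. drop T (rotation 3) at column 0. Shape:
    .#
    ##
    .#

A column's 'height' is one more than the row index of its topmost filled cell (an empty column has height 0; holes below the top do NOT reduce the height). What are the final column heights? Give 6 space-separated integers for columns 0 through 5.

Drop 1: I rot0 at col 1 lands with bottom-row=0; cleared 0 line(s) (total 0); column heights now [0 1 1 1 1 0], max=1
Drop 2: O rot2 at col 4 lands with bottom-row=1; cleared 0 line(s) (total 0); column heights now [0 1 1 1 3 3], max=3
Drop 3: O rot1 at col 0 lands with bottom-row=1; cleared 0 line(s) (total 0); column heights now [3 3 1 1 3 3], max=3
Drop 4: T rot3 at col 0 lands with bottom-row=3; cleared 0 line(s) (total 0); column heights now [5 6 1 1 3 3], max=6

Answer: 5 6 1 1 3 3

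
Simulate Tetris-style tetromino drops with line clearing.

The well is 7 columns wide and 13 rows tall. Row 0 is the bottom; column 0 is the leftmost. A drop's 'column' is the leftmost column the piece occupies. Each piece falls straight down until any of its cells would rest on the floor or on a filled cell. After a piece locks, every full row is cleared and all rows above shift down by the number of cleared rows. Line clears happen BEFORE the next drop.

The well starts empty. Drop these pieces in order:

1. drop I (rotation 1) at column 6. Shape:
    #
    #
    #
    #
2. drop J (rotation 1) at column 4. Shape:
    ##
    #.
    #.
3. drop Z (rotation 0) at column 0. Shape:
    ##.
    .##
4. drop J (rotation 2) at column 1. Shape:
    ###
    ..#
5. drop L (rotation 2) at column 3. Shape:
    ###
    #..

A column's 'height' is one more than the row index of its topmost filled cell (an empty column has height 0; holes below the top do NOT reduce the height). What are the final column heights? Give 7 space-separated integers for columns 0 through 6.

Answer: 2 3 3 5 5 5 4

Derivation:
Drop 1: I rot1 at col 6 lands with bottom-row=0; cleared 0 line(s) (total 0); column heights now [0 0 0 0 0 0 4], max=4
Drop 2: J rot1 at col 4 lands with bottom-row=0; cleared 0 line(s) (total 0); column heights now [0 0 0 0 3 3 4], max=4
Drop 3: Z rot0 at col 0 lands with bottom-row=0; cleared 0 line(s) (total 0); column heights now [2 2 1 0 3 3 4], max=4
Drop 4: J rot2 at col 1 lands with bottom-row=1; cleared 0 line(s) (total 0); column heights now [2 3 3 3 3 3 4], max=4
Drop 5: L rot2 at col 3 lands with bottom-row=3; cleared 0 line(s) (total 0); column heights now [2 3 3 5 5 5 4], max=5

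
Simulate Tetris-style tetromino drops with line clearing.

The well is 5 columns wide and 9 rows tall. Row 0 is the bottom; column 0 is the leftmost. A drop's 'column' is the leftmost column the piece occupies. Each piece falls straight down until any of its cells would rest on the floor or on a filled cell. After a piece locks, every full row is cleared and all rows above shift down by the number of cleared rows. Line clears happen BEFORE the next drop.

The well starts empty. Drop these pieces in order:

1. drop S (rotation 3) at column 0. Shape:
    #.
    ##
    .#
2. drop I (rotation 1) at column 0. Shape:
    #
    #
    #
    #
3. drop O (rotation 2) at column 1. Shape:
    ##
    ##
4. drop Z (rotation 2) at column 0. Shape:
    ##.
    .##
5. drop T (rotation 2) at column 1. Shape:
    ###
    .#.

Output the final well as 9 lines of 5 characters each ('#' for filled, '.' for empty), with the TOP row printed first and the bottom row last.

Drop 1: S rot3 at col 0 lands with bottom-row=0; cleared 0 line(s) (total 0); column heights now [3 2 0 0 0], max=3
Drop 2: I rot1 at col 0 lands with bottom-row=3; cleared 0 line(s) (total 0); column heights now [7 2 0 0 0], max=7
Drop 3: O rot2 at col 1 lands with bottom-row=2; cleared 0 line(s) (total 0); column heights now [7 4 4 0 0], max=7
Drop 4: Z rot2 at col 0 lands with bottom-row=6; cleared 0 line(s) (total 0); column heights now [8 8 7 0 0], max=8
Drop 5: T rot2 at col 1 lands with bottom-row=7; cleared 0 line(s) (total 0); column heights now [8 9 9 9 0], max=9

Answer: .###.
###..
###..
#....
#....
###..
###..
##...
.#...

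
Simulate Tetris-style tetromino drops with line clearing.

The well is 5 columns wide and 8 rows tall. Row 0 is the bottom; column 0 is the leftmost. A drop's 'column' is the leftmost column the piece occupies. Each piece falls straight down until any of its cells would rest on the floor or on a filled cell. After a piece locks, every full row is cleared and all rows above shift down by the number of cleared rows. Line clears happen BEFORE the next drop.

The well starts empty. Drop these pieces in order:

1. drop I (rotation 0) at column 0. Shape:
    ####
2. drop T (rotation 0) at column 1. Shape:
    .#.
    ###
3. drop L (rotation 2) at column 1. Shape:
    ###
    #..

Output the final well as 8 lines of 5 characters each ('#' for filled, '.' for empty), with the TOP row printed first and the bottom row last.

Answer: .....
.....
.....
.....
.###.
.##..
.###.
####.

Derivation:
Drop 1: I rot0 at col 0 lands with bottom-row=0; cleared 0 line(s) (total 0); column heights now [1 1 1 1 0], max=1
Drop 2: T rot0 at col 1 lands with bottom-row=1; cleared 0 line(s) (total 0); column heights now [1 2 3 2 0], max=3
Drop 3: L rot2 at col 1 lands with bottom-row=2; cleared 0 line(s) (total 0); column heights now [1 4 4 4 0], max=4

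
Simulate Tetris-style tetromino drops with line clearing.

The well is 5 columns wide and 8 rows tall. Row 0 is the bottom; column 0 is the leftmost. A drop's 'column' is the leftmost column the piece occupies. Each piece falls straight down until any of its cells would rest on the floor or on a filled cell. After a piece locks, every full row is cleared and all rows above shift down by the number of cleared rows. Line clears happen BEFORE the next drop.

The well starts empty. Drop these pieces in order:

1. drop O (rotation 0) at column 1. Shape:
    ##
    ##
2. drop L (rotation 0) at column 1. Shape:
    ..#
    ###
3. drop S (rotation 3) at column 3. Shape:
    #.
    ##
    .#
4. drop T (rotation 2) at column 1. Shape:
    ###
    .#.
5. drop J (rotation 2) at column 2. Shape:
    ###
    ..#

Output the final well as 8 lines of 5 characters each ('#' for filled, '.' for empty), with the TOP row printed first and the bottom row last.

Answer: ..###
.####
..##.
...##
...##
.###.
.##..
.##..

Derivation:
Drop 1: O rot0 at col 1 lands with bottom-row=0; cleared 0 line(s) (total 0); column heights now [0 2 2 0 0], max=2
Drop 2: L rot0 at col 1 lands with bottom-row=2; cleared 0 line(s) (total 0); column heights now [0 3 3 4 0], max=4
Drop 3: S rot3 at col 3 lands with bottom-row=3; cleared 0 line(s) (total 0); column heights now [0 3 3 6 5], max=6
Drop 4: T rot2 at col 1 lands with bottom-row=5; cleared 0 line(s) (total 0); column heights now [0 7 7 7 5], max=7
Drop 5: J rot2 at col 2 lands with bottom-row=6; cleared 0 line(s) (total 0); column heights now [0 7 8 8 8], max=8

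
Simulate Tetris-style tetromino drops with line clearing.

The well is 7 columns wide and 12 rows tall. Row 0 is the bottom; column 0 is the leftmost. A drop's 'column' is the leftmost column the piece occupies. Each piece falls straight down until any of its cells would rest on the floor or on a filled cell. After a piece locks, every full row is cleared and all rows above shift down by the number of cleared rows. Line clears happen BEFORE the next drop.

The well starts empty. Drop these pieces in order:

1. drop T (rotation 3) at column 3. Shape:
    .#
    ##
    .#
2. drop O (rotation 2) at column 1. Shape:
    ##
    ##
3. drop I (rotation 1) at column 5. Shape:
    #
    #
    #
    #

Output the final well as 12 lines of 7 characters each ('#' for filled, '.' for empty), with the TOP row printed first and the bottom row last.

Answer: .......
.......
.......
.......
.......
.......
.......
.......
.....#.
....##.
.#####.
.##.##.

Derivation:
Drop 1: T rot3 at col 3 lands with bottom-row=0; cleared 0 line(s) (total 0); column heights now [0 0 0 2 3 0 0], max=3
Drop 2: O rot2 at col 1 lands with bottom-row=0; cleared 0 line(s) (total 0); column heights now [0 2 2 2 3 0 0], max=3
Drop 3: I rot1 at col 5 lands with bottom-row=0; cleared 0 line(s) (total 0); column heights now [0 2 2 2 3 4 0], max=4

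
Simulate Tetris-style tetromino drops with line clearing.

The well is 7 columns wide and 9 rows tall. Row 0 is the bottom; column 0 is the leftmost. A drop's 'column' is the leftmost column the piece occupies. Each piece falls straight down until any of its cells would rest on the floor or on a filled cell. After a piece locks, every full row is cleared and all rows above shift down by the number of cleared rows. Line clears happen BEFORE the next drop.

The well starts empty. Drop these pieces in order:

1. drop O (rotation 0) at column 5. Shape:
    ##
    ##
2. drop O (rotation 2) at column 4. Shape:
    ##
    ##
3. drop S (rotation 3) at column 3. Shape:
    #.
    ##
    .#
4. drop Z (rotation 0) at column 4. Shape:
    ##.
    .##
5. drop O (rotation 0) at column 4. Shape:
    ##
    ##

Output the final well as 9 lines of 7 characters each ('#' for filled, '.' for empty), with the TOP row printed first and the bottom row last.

Drop 1: O rot0 at col 5 lands with bottom-row=0; cleared 0 line(s) (total 0); column heights now [0 0 0 0 0 2 2], max=2
Drop 2: O rot2 at col 4 lands with bottom-row=2; cleared 0 line(s) (total 0); column heights now [0 0 0 0 4 4 2], max=4
Drop 3: S rot3 at col 3 lands with bottom-row=4; cleared 0 line(s) (total 0); column heights now [0 0 0 7 6 4 2], max=7
Drop 4: Z rot0 at col 4 lands with bottom-row=5; cleared 0 line(s) (total 0); column heights now [0 0 0 7 7 7 6], max=7
Drop 5: O rot0 at col 4 lands with bottom-row=7; cleared 0 line(s) (total 0); column heights now [0 0 0 7 9 9 6], max=9

Answer: ....##.
....##.
...###.
...####
....#..
....##.
....##.
.....##
.....##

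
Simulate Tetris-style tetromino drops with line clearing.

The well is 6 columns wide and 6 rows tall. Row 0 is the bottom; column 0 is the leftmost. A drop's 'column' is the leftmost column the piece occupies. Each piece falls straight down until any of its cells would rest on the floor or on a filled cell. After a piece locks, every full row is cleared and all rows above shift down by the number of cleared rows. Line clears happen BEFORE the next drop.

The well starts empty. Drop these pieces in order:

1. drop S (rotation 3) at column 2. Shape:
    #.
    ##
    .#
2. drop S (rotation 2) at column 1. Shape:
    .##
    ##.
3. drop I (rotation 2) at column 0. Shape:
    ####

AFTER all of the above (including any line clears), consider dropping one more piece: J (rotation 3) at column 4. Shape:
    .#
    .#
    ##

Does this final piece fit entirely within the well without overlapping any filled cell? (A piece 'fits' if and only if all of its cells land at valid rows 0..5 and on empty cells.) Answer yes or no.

Answer: yes

Derivation:
Drop 1: S rot3 at col 2 lands with bottom-row=0; cleared 0 line(s) (total 0); column heights now [0 0 3 2 0 0], max=3
Drop 2: S rot2 at col 1 lands with bottom-row=3; cleared 0 line(s) (total 0); column heights now [0 4 5 5 0 0], max=5
Drop 3: I rot2 at col 0 lands with bottom-row=5; cleared 0 line(s) (total 0); column heights now [6 6 6 6 0 0], max=6
Test piece J rot3 at col 4 (width 2): heights before test = [6 6 6 6 0 0]; fits = True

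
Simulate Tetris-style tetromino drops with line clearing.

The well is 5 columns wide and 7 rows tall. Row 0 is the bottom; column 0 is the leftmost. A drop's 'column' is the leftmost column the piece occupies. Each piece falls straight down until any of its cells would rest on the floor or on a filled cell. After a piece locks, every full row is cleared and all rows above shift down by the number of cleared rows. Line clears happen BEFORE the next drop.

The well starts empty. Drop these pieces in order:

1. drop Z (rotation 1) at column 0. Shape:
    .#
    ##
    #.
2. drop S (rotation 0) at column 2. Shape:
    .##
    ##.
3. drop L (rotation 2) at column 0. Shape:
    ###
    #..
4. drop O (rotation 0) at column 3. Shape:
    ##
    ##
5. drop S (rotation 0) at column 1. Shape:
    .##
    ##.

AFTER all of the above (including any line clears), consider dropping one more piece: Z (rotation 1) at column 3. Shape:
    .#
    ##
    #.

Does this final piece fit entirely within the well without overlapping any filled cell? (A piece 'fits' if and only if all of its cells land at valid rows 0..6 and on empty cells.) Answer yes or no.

Answer: no

Derivation:
Drop 1: Z rot1 at col 0 lands with bottom-row=0; cleared 0 line(s) (total 0); column heights now [2 3 0 0 0], max=3
Drop 2: S rot0 at col 2 lands with bottom-row=0; cleared 0 line(s) (total 0); column heights now [2 3 1 2 2], max=3
Drop 3: L rot2 at col 0 lands with bottom-row=2; cleared 0 line(s) (total 0); column heights now [4 4 4 2 2], max=4
Drop 4: O rot0 at col 3 lands with bottom-row=2; cleared 1 line(s) (total 1); column heights now [3 3 1 3 3], max=3
Drop 5: S rot0 at col 1 lands with bottom-row=3; cleared 0 line(s) (total 1); column heights now [3 4 5 5 3], max=5
Test piece Z rot1 at col 3 (width 2): heights before test = [3 4 5 5 3]; fits = False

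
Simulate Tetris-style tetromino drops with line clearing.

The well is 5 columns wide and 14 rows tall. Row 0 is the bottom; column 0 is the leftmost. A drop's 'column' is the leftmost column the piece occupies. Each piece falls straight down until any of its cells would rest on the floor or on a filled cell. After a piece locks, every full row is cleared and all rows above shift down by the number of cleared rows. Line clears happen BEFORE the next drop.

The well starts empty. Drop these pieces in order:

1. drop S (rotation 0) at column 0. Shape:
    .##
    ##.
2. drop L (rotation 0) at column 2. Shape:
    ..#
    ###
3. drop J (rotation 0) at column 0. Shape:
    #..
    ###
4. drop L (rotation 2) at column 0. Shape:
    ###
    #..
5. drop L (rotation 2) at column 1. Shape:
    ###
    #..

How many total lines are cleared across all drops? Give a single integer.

Answer: 0

Derivation:
Drop 1: S rot0 at col 0 lands with bottom-row=0; cleared 0 line(s) (total 0); column heights now [1 2 2 0 0], max=2
Drop 2: L rot0 at col 2 lands with bottom-row=2; cleared 0 line(s) (total 0); column heights now [1 2 3 3 4], max=4
Drop 3: J rot0 at col 0 lands with bottom-row=3; cleared 0 line(s) (total 0); column heights now [5 4 4 3 4], max=5
Drop 4: L rot2 at col 0 lands with bottom-row=5; cleared 0 line(s) (total 0); column heights now [7 7 7 3 4], max=7
Drop 5: L rot2 at col 1 lands with bottom-row=7; cleared 0 line(s) (total 0); column heights now [7 9 9 9 4], max=9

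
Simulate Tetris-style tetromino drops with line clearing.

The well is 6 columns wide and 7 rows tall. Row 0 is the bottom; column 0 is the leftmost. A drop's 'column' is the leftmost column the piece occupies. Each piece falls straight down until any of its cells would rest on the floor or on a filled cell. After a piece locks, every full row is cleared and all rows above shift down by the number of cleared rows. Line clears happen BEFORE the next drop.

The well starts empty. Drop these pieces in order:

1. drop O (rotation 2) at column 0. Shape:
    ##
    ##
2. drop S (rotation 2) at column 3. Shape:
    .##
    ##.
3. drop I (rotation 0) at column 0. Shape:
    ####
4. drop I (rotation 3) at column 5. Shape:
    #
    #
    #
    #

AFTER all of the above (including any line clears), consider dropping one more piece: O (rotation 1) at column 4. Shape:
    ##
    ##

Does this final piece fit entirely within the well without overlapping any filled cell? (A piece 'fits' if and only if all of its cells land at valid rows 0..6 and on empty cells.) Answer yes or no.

Answer: no

Derivation:
Drop 1: O rot2 at col 0 lands with bottom-row=0; cleared 0 line(s) (total 0); column heights now [2 2 0 0 0 0], max=2
Drop 2: S rot2 at col 3 lands with bottom-row=0; cleared 0 line(s) (total 0); column heights now [2 2 0 1 2 2], max=2
Drop 3: I rot0 at col 0 lands with bottom-row=2; cleared 0 line(s) (total 0); column heights now [3 3 3 3 2 2], max=3
Drop 4: I rot3 at col 5 lands with bottom-row=2; cleared 0 line(s) (total 0); column heights now [3 3 3 3 2 6], max=6
Test piece O rot1 at col 4 (width 2): heights before test = [3 3 3 3 2 6]; fits = False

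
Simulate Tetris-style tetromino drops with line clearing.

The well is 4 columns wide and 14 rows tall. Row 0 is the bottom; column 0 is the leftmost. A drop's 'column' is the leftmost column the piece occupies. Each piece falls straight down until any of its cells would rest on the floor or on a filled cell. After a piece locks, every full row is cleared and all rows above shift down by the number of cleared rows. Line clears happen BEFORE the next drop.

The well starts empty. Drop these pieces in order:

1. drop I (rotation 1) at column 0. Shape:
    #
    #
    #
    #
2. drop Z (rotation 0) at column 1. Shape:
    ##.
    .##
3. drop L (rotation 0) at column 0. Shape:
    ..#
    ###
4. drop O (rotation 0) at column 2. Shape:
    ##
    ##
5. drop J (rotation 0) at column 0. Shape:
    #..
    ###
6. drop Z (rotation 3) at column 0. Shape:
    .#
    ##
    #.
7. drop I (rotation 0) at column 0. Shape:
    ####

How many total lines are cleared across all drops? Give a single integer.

Drop 1: I rot1 at col 0 lands with bottom-row=0; cleared 0 line(s) (total 0); column heights now [4 0 0 0], max=4
Drop 2: Z rot0 at col 1 lands with bottom-row=0; cleared 0 line(s) (total 0); column heights now [4 2 2 1], max=4
Drop 3: L rot0 at col 0 lands with bottom-row=4; cleared 0 line(s) (total 0); column heights now [5 5 6 1], max=6
Drop 4: O rot0 at col 2 lands with bottom-row=6; cleared 0 line(s) (total 0); column heights now [5 5 8 8], max=8
Drop 5: J rot0 at col 0 lands with bottom-row=8; cleared 0 line(s) (total 0); column heights now [10 9 9 8], max=10
Drop 6: Z rot3 at col 0 lands with bottom-row=10; cleared 0 line(s) (total 0); column heights now [12 13 9 8], max=13
Drop 7: I rot0 at col 0 lands with bottom-row=13; cleared 1 line(s) (total 1); column heights now [12 13 9 8], max=13

Answer: 1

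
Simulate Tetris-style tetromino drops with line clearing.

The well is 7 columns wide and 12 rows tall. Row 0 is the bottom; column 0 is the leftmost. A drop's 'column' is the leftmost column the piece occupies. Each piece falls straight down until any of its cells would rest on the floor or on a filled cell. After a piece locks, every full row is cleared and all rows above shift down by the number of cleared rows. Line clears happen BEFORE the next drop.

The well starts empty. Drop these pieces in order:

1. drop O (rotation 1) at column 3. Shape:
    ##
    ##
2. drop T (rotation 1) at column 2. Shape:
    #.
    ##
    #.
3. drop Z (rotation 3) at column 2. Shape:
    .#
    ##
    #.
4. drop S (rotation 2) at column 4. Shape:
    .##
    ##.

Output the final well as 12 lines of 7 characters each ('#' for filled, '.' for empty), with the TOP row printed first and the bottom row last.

Answer: .......
.......
.......
.......
.......
...#...
..##...
..#....
..#..##
..####.
..###..
...##..

Derivation:
Drop 1: O rot1 at col 3 lands with bottom-row=0; cleared 0 line(s) (total 0); column heights now [0 0 0 2 2 0 0], max=2
Drop 2: T rot1 at col 2 lands with bottom-row=1; cleared 0 line(s) (total 0); column heights now [0 0 4 3 2 0 0], max=4
Drop 3: Z rot3 at col 2 lands with bottom-row=4; cleared 0 line(s) (total 0); column heights now [0 0 6 7 2 0 0], max=7
Drop 4: S rot2 at col 4 lands with bottom-row=2; cleared 0 line(s) (total 0); column heights now [0 0 6 7 3 4 4], max=7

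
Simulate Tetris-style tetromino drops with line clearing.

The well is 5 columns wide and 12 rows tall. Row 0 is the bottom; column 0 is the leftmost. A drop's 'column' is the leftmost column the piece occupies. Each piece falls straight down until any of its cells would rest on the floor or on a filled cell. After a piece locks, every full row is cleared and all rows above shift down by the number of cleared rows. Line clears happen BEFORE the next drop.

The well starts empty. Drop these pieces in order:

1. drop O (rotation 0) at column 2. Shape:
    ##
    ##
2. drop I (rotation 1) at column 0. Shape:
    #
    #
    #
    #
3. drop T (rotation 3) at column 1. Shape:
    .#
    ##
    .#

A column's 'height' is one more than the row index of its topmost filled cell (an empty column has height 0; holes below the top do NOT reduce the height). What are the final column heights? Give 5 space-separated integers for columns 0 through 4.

Drop 1: O rot0 at col 2 lands with bottom-row=0; cleared 0 line(s) (total 0); column heights now [0 0 2 2 0], max=2
Drop 2: I rot1 at col 0 lands with bottom-row=0; cleared 0 line(s) (total 0); column heights now [4 0 2 2 0], max=4
Drop 3: T rot3 at col 1 lands with bottom-row=2; cleared 0 line(s) (total 0); column heights now [4 4 5 2 0], max=5

Answer: 4 4 5 2 0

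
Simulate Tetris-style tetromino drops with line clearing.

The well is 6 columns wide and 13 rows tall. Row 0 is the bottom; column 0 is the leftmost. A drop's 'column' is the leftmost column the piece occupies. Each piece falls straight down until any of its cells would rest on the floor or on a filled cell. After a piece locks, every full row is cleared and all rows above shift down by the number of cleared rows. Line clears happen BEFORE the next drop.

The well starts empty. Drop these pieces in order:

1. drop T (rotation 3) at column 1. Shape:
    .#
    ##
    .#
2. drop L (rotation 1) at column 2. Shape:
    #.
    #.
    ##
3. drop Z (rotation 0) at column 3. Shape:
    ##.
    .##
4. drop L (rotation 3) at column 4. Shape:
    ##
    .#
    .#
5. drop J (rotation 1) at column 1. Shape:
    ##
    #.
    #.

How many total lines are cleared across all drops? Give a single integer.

Drop 1: T rot3 at col 1 lands with bottom-row=0; cleared 0 line(s) (total 0); column heights now [0 2 3 0 0 0], max=3
Drop 2: L rot1 at col 2 lands with bottom-row=3; cleared 0 line(s) (total 0); column heights now [0 2 6 4 0 0], max=6
Drop 3: Z rot0 at col 3 lands with bottom-row=3; cleared 0 line(s) (total 0); column heights now [0 2 6 5 5 4], max=6
Drop 4: L rot3 at col 4 lands with bottom-row=4; cleared 0 line(s) (total 0); column heights now [0 2 6 5 7 7], max=7
Drop 5: J rot1 at col 1 lands with bottom-row=4; cleared 0 line(s) (total 0); column heights now [0 7 7 5 7 7], max=7

Answer: 0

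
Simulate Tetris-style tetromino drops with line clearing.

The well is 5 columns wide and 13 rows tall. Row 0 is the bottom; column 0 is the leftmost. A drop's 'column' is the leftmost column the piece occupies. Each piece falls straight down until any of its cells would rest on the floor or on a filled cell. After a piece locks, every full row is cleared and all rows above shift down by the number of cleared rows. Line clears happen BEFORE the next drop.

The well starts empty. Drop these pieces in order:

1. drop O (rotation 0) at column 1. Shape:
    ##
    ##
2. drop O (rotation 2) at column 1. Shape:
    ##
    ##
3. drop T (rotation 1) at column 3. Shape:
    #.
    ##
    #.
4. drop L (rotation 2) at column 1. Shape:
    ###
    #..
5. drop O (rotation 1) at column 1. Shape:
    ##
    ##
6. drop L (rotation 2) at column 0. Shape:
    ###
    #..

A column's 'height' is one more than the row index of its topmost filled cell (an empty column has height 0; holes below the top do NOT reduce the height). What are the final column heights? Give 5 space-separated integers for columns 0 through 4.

Answer: 9 9 9 6 2

Derivation:
Drop 1: O rot0 at col 1 lands with bottom-row=0; cleared 0 line(s) (total 0); column heights now [0 2 2 0 0], max=2
Drop 2: O rot2 at col 1 lands with bottom-row=2; cleared 0 line(s) (total 0); column heights now [0 4 4 0 0], max=4
Drop 3: T rot1 at col 3 lands with bottom-row=0; cleared 0 line(s) (total 0); column heights now [0 4 4 3 2], max=4
Drop 4: L rot2 at col 1 lands with bottom-row=4; cleared 0 line(s) (total 0); column heights now [0 6 6 6 2], max=6
Drop 5: O rot1 at col 1 lands with bottom-row=6; cleared 0 line(s) (total 0); column heights now [0 8 8 6 2], max=8
Drop 6: L rot2 at col 0 lands with bottom-row=7; cleared 0 line(s) (total 0); column heights now [9 9 9 6 2], max=9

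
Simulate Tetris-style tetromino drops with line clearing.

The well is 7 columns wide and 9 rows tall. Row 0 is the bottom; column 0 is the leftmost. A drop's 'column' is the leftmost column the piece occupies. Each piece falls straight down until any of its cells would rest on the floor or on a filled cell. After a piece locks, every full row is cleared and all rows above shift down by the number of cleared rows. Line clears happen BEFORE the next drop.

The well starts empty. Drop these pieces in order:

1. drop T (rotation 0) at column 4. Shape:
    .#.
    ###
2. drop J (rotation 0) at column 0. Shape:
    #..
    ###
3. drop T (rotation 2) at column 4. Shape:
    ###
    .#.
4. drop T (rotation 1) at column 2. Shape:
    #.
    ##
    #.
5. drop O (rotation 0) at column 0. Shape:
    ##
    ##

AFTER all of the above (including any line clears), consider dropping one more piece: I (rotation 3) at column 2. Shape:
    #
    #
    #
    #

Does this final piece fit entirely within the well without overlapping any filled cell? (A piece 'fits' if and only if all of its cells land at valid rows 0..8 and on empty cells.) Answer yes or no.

Drop 1: T rot0 at col 4 lands with bottom-row=0; cleared 0 line(s) (total 0); column heights now [0 0 0 0 1 2 1], max=2
Drop 2: J rot0 at col 0 lands with bottom-row=0; cleared 0 line(s) (total 0); column heights now [2 1 1 0 1 2 1], max=2
Drop 3: T rot2 at col 4 lands with bottom-row=2; cleared 0 line(s) (total 0); column heights now [2 1 1 0 4 4 4], max=4
Drop 4: T rot1 at col 2 lands with bottom-row=1; cleared 0 line(s) (total 0); column heights now [2 1 4 3 4 4 4], max=4
Drop 5: O rot0 at col 0 lands with bottom-row=2; cleared 0 line(s) (total 0); column heights now [4 4 4 3 4 4 4], max=4
Test piece I rot3 at col 2 (width 1): heights before test = [4 4 4 3 4 4 4]; fits = True

Answer: yes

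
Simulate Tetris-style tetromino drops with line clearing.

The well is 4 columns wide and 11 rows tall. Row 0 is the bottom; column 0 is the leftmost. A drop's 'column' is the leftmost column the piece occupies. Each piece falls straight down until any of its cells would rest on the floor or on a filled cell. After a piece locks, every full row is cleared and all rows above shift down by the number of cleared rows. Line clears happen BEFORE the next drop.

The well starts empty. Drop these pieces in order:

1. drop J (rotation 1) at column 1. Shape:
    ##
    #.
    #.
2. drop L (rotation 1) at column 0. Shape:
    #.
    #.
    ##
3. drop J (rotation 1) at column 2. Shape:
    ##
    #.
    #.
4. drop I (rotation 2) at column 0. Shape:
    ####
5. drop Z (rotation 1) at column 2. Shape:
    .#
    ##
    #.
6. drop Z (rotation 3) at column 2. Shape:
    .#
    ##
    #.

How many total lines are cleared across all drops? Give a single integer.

Answer: 1

Derivation:
Drop 1: J rot1 at col 1 lands with bottom-row=0; cleared 0 line(s) (total 0); column heights now [0 3 3 0], max=3
Drop 2: L rot1 at col 0 lands with bottom-row=3; cleared 0 line(s) (total 0); column heights now [6 4 3 0], max=6
Drop 3: J rot1 at col 2 lands with bottom-row=3; cleared 0 line(s) (total 0); column heights now [6 4 6 6], max=6
Drop 4: I rot2 at col 0 lands with bottom-row=6; cleared 1 line(s) (total 1); column heights now [6 4 6 6], max=6
Drop 5: Z rot1 at col 2 lands with bottom-row=6; cleared 0 line(s) (total 1); column heights now [6 4 8 9], max=9
Drop 6: Z rot3 at col 2 lands with bottom-row=8; cleared 0 line(s) (total 1); column heights now [6 4 10 11], max=11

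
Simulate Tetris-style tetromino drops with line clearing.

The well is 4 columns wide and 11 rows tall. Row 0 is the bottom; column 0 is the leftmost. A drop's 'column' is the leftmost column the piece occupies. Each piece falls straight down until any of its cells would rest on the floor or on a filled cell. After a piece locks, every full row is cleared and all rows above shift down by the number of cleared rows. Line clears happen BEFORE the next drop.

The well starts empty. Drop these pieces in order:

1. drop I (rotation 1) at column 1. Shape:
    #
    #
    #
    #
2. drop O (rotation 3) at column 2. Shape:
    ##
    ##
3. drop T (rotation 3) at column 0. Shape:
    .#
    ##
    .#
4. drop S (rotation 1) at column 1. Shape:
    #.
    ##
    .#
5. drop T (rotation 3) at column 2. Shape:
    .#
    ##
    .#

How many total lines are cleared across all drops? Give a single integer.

Answer: 0

Derivation:
Drop 1: I rot1 at col 1 lands with bottom-row=0; cleared 0 line(s) (total 0); column heights now [0 4 0 0], max=4
Drop 2: O rot3 at col 2 lands with bottom-row=0; cleared 0 line(s) (total 0); column heights now [0 4 2 2], max=4
Drop 3: T rot3 at col 0 lands with bottom-row=4; cleared 0 line(s) (total 0); column heights now [6 7 2 2], max=7
Drop 4: S rot1 at col 1 lands with bottom-row=6; cleared 0 line(s) (total 0); column heights now [6 9 8 2], max=9
Drop 5: T rot3 at col 2 lands with bottom-row=7; cleared 0 line(s) (total 0); column heights now [6 9 9 10], max=10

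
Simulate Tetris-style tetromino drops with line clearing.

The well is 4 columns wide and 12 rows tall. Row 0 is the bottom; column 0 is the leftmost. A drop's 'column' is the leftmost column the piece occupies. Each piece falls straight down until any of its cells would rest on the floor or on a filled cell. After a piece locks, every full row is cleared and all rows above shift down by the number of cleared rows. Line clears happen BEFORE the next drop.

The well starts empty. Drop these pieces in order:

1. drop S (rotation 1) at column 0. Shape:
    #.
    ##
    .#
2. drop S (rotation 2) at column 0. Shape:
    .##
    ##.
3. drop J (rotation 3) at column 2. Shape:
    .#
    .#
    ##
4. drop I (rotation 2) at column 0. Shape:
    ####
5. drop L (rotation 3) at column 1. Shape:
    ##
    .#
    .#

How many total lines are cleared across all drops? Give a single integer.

Answer: 1

Derivation:
Drop 1: S rot1 at col 0 lands with bottom-row=0; cleared 0 line(s) (total 0); column heights now [3 2 0 0], max=3
Drop 2: S rot2 at col 0 lands with bottom-row=3; cleared 0 line(s) (total 0); column heights now [4 5 5 0], max=5
Drop 3: J rot3 at col 2 lands with bottom-row=5; cleared 0 line(s) (total 0); column heights now [4 5 6 8], max=8
Drop 4: I rot2 at col 0 lands with bottom-row=8; cleared 1 line(s) (total 1); column heights now [4 5 6 8], max=8
Drop 5: L rot3 at col 1 lands with bottom-row=6; cleared 0 line(s) (total 1); column heights now [4 9 9 8], max=9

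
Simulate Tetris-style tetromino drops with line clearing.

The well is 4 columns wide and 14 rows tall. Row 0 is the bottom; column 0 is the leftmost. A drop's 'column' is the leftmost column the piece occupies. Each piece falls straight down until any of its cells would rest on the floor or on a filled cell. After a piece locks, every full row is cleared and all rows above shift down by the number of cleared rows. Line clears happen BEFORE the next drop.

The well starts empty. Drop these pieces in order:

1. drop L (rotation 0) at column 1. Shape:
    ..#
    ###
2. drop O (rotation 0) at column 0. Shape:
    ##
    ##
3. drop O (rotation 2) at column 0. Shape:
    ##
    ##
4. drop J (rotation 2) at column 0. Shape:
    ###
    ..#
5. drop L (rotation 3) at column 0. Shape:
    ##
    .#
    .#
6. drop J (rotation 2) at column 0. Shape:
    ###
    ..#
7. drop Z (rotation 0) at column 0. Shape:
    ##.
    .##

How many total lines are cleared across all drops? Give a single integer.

Drop 1: L rot0 at col 1 lands with bottom-row=0; cleared 0 line(s) (total 0); column heights now [0 1 1 2], max=2
Drop 2: O rot0 at col 0 lands with bottom-row=1; cleared 0 line(s) (total 0); column heights now [3 3 1 2], max=3
Drop 3: O rot2 at col 0 lands with bottom-row=3; cleared 0 line(s) (total 0); column heights now [5 5 1 2], max=5
Drop 4: J rot2 at col 0 lands with bottom-row=4; cleared 0 line(s) (total 0); column heights now [6 6 6 2], max=6
Drop 5: L rot3 at col 0 lands with bottom-row=6; cleared 0 line(s) (total 0); column heights now [9 9 6 2], max=9
Drop 6: J rot2 at col 0 lands with bottom-row=8; cleared 0 line(s) (total 0); column heights now [10 10 10 2], max=10
Drop 7: Z rot0 at col 0 lands with bottom-row=10; cleared 0 line(s) (total 0); column heights now [12 12 11 2], max=12

Answer: 0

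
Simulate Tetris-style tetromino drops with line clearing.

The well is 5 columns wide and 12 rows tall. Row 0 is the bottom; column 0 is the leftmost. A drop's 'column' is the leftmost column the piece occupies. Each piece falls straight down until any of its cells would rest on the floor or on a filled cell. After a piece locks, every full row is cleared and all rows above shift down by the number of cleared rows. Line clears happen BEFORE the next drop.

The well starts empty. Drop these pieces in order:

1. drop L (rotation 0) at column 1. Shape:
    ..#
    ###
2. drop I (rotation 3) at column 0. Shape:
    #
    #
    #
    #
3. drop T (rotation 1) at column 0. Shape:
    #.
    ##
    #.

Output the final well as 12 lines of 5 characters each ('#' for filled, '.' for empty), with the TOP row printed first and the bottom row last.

Answer: .....
.....
.....
.....
.....
#....
##...
#....
#....
#....
#..#.
####.

Derivation:
Drop 1: L rot0 at col 1 lands with bottom-row=0; cleared 0 line(s) (total 0); column heights now [0 1 1 2 0], max=2
Drop 2: I rot3 at col 0 lands with bottom-row=0; cleared 0 line(s) (total 0); column heights now [4 1 1 2 0], max=4
Drop 3: T rot1 at col 0 lands with bottom-row=4; cleared 0 line(s) (total 0); column heights now [7 6 1 2 0], max=7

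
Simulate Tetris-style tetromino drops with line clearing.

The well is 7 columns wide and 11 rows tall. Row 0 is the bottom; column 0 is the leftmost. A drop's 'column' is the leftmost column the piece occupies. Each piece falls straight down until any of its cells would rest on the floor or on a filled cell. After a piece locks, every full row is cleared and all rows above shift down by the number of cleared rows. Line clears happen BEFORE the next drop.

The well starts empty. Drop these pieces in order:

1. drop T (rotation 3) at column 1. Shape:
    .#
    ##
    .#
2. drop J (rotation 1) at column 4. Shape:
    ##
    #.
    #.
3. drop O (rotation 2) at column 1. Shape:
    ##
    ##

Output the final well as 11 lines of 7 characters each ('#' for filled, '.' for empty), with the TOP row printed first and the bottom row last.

Drop 1: T rot3 at col 1 lands with bottom-row=0; cleared 0 line(s) (total 0); column heights now [0 2 3 0 0 0 0], max=3
Drop 2: J rot1 at col 4 lands with bottom-row=0; cleared 0 line(s) (total 0); column heights now [0 2 3 0 3 3 0], max=3
Drop 3: O rot2 at col 1 lands with bottom-row=3; cleared 0 line(s) (total 0); column heights now [0 5 5 0 3 3 0], max=5

Answer: .......
.......
.......
.......
.......
.......
.##....
.##....
..#.##.
.##.#..
..#.#..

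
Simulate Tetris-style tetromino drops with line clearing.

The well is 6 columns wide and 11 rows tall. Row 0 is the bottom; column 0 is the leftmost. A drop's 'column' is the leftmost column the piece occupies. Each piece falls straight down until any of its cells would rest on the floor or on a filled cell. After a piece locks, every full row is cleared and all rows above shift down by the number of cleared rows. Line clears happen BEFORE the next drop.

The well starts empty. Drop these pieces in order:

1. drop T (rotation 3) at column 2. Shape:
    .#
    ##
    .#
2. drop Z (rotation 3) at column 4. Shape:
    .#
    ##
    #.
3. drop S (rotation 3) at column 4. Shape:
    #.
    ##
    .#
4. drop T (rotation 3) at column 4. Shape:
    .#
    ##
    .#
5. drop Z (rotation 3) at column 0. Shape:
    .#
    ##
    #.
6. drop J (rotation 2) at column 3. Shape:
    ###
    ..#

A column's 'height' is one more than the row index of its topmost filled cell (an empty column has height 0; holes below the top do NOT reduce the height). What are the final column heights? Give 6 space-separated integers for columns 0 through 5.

Drop 1: T rot3 at col 2 lands with bottom-row=0; cleared 0 line(s) (total 0); column heights now [0 0 2 3 0 0], max=3
Drop 2: Z rot3 at col 4 lands with bottom-row=0; cleared 0 line(s) (total 0); column heights now [0 0 2 3 2 3], max=3
Drop 3: S rot3 at col 4 lands with bottom-row=3; cleared 0 line(s) (total 0); column heights now [0 0 2 3 6 5], max=6
Drop 4: T rot3 at col 4 lands with bottom-row=5; cleared 0 line(s) (total 0); column heights now [0 0 2 3 7 8], max=8
Drop 5: Z rot3 at col 0 lands with bottom-row=0; cleared 1 line(s) (total 1); column heights now [1 2 0 2 6 7], max=7
Drop 6: J rot2 at col 3 lands with bottom-row=7; cleared 0 line(s) (total 1); column heights now [1 2 0 9 9 9], max=9

Answer: 1 2 0 9 9 9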